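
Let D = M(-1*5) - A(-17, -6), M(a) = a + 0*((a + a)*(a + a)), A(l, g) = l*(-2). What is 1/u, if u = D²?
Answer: 1/1521 ≈ 0.00065746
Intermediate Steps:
A(l, g) = -2*l
M(a) = a (M(a) = a + 0*((2*a)*(2*a)) = a + 0*(4*a²) = a + 0 = a)
D = -39 (D = -1*5 - (-2)*(-17) = -5 - 1*34 = -5 - 34 = -39)
u = 1521 (u = (-39)² = 1521)
1/u = 1/1521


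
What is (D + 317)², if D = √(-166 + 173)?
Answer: (317 + √7)² ≈ 1.0217e+5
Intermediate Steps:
D = √7 ≈ 2.6458
(D + 317)² = (√7 + 317)² = (317 + √7)²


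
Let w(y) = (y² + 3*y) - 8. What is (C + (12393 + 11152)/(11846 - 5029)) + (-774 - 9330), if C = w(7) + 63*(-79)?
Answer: -6021234/401 ≈ -15016.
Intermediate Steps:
w(y) = -8 + y² + 3*y
C = -4915 (C = (-8 + 7² + 3*7) + 63*(-79) = (-8 + 49 + 21) - 4977 = 62 - 4977 = -4915)
(C + (12393 + 11152)/(11846 - 5029)) + (-774 - 9330) = (-4915 + (12393 + 11152)/(11846 - 5029)) + (-774 - 9330) = (-4915 + 23545/6817) - 10104 = (-4915 + 23545*(1/6817)) - 10104 = (-4915 + 1385/401) - 10104 = -1969530/401 - 10104 = -6021234/401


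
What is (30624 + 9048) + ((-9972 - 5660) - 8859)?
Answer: 15181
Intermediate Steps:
(30624 + 9048) + ((-9972 - 5660) - 8859) = 39672 + (-15632 - 8859) = 39672 - 24491 = 15181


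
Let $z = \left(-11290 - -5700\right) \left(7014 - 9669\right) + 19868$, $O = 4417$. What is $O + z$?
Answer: $14865735$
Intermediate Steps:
$z = 14861318$ ($z = \left(-11290 + 5700\right) \left(-2655\right) + 19868 = \left(-5590\right) \left(-2655\right) + 19868 = 14841450 + 19868 = 14861318$)
$O + z = 4417 + 14861318 = 14865735$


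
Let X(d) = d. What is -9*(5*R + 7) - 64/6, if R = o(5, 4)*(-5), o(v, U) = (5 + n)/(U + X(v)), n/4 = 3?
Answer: 1054/3 ≈ 351.33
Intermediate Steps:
n = 12 (n = 4*3 = 12)
o(v, U) = 17/(U + v) (o(v, U) = (5 + 12)/(U + v) = 17/(U + v))
R = -85/9 (R = (17/(4 + 5))*(-5) = (17/9)*(-5) = -85/9 ≈ -9.4444)
-9*(5*R + 7) - 64/6 = -9*(5*(-85/9) + 7) - 64/6 = -9*(-425/9 + 7) - 64*1/6 = -9*(-362/9) - 32/3 = 362 - 32/3 = 1054/3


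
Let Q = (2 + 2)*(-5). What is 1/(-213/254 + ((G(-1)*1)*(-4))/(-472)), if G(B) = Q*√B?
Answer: -188329062/164381089 + 38064440*I/164381089 ≈ -1.1457 + 0.23156*I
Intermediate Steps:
Q = -20 (Q = 4*(-5) = -20)
G(B) = -20*√B
1/(-213/254 + ((G(-1)*1)*(-4))/(-472)) = 1/(-213/254 + ((-20*I*1)*(-4))/(-472)) = 1/(-213*1/254 + ((-20*I*1)*(-4))*(-1/472)) = 1/(-213/254 + (-20*I*(-4))*(-1/472)) = 1/(-213/254 + (80*I)*(-1/472)) = 1/(-213/254 - 10*I/59) = 224580196*(-213/254 + 10*I/59)/164381089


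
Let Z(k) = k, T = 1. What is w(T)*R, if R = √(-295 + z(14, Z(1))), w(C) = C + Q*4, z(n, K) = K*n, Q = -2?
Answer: -7*I*√281 ≈ -117.34*I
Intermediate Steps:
w(C) = -8 + C (w(C) = C - 2*4 = C - 8 = -8 + C)
R = I*√281 (R = √(-295 + 1*14) = √(-295 + 14) = √(-281) = I*√281 ≈ 16.763*I)
w(T)*R = (-8 + 1)*(I*√281) = -7*I*√281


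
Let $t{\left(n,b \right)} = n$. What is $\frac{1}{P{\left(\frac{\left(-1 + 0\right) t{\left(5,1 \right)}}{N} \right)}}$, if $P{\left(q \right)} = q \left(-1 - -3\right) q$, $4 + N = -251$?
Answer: $\frac{2601}{2} \approx 1300.5$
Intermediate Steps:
$N = -255$ ($N = -4 - 251 = -255$)
$P{\left(q \right)} = 2 q^{2}$ ($P{\left(q \right)} = q \left(-1 + 3\right) q = q 2 q = 2 q q = 2 q^{2}$)
$\frac{1}{P{\left(\frac{\left(-1 + 0\right) t{\left(5,1 \right)}}{N} \right)}} = \frac{1}{2 \left(\frac{\left(-1 + 0\right) 5}{-255}\right)^{2}} = \frac{1}{2 \left(\left(-1\right) 5 \left(- \frac{1}{255}\right)\right)^{2}} = \frac{1}{2 \left(\left(-5\right) \left(- \frac{1}{255}\right)\right)^{2}} = \frac{1}{2 \left(\frac{1}{51}\right)^{2}} = \frac{1}{2 \cdot \frac{1}{2601}} = \frac{1}{\frac{2}{2601}} = \frac{2601}{2}$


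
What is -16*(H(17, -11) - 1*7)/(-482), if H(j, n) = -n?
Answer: 32/241 ≈ 0.13278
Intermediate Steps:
-16*(H(17, -11) - 1*7)/(-482) = -16*(-1*(-11) - 1*7)/(-482) = -16*(11 - 7)*(-1)/482 = -64*(-1)/482 = -16*(-2/241) = 32/241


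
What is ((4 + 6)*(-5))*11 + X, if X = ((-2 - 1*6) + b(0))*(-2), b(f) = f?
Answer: -534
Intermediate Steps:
X = 16 (X = ((-2 - 1*6) + 0)*(-2) = ((-2 - 6) + 0)*(-2) = (-8 + 0)*(-2) = -8*(-2) = 16)
((4 + 6)*(-5))*11 + X = ((4 + 6)*(-5))*11 + 16 = (10*(-5))*11 + 16 = -50*11 + 16 = -550 + 16 = -534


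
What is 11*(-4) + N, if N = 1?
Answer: -43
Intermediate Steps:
11*(-4) + N = 11*(-4) + 1 = -44 + 1 = -43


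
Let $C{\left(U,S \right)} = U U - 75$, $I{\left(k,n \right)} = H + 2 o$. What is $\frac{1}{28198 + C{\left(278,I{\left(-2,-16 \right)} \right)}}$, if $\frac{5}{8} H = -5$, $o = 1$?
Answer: $\frac{1}{105407} \approx 9.487 \cdot 10^{-6}$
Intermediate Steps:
$H = -8$ ($H = \frac{8}{5} \left(-5\right) = -8$)
$I{\left(k,n \right)} = -6$ ($I{\left(k,n \right)} = -8 + 2 \cdot 1 = -8 + 2 = -6$)
$C{\left(U,S \right)} = -75 + U^{2}$ ($C{\left(U,S \right)} = U^{2} - 75 = -75 + U^{2}$)
$\frac{1}{28198 + C{\left(278,I{\left(-2,-16 \right)} \right)}} = \frac{1}{28198 - \left(75 - 278^{2}\right)} = \frac{1}{28198 + \left(-75 + 77284\right)} = \frac{1}{28198 + 77209} = \frac{1}{105407}$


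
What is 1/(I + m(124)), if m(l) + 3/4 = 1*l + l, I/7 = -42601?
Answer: -4/1191839 ≈ -3.3562e-6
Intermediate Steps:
I = -298207 (I = 7*(-42601) = -298207)
m(l) = -¾ + 2*l (m(l) = -¾ + (1*l + l) = -¾ + (l + l) = -¾ + 2*l)
1/(I + m(124)) = 1/(-298207 + (-¾ + 2*124)) = 1/(-298207 + (-¾ + 248)) = 1/(-298207 + 989/4) = 1/(-1191839/4) = -4/1191839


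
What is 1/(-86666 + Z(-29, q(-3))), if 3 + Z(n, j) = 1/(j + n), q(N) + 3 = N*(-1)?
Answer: -29/2513402 ≈ -1.1538e-5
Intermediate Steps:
q(N) = -3 - N (q(N) = -3 + N*(-1) = -3 - N)
Z(n, j) = -3 + 1/(j + n)
1/(-86666 + Z(-29, q(-3))) = 1/(-86666 + (1 - 3*(-3 - 1*(-3)) - 3*(-29))/((-3 - 1*(-3)) - 29)) = 1/(-86666 + (1 - 3*(-3 + 3) + 87)/((-3 + 3) - 29)) = 1/(-86666 + (1 - 3*0 + 87)/(0 - 29)) = 1/(-86666 + (1 + 0 + 87)/(-29)) = 1/(-86666 - 1/29*88) = 1/(-86666 - 88/29) = 1/(-2513402/29) = -29/2513402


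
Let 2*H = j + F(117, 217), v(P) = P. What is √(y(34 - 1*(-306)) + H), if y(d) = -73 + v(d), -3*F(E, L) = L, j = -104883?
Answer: 2*I*√117474/3 ≈ 228.5*I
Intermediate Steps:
F(E, L) = -L/3
H = -157433/3 (H = (-104883 - ⅓*217)/2 = (-104883 - 217/3)/2 = (½)*(-314866/3) = -157433/3 ≈ -52478.)
y(d) = -73 + d
√(y(34 - 1*(-306)) + H) = √((-73 + (34 - 1*(-306))) - 157433/3) = √((-73 + (34 + 306)) - 157433/3) = √((-73 + 340) - 157433/3) = √(267 - 157433/3) = √(-156632/3) = 2*I*√117474/3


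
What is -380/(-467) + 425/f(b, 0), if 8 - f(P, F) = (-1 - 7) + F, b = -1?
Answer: 204555/7472 ≈ 27.376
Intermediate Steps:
f(P, F) = 16 - F (f(P, F) = 8 - ((-1 - 7) + F) = 8 - (-8 + F) = 8 + (8 - F) = 16 - F)
-380/(-467) + 425/f(b, 0) = -380/(-467) + 425/(16 - 1*0) = -380*(-1/467) + 425/(16 + 0) = 380/467 + 425/16 = 204555/7472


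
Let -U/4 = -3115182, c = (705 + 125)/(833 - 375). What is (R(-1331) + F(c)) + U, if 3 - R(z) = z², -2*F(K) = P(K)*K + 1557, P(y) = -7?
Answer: 2447643106/229 ≈ 1.0688e+7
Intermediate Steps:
c = 415/229 (c = 830/458 = 830*(1/458) = 415/229 ≈ 1.8122)
F(K) = -1557/2 + 7*K/2 (F(K) = -(-7*K + 1557)/2 = -(1557 - 7*K)/2 = -1557/2 + 7*K/2)
U = 12460728 (U = -4*(-3115182) = 12460728)
R(z) = 3 - z²
(R(-1331) + F(c)) + U = ((3 - 1*(-1331)²) + (-1557/2 + (7/2)*(415/229))) + 12460728 = ((3 - 1*1771561) + (-1557/2 + 2905/458)) + 12460728 = ((3 - 1771561) - 176824/229) + 12460728 = (-1771558 - 176824/229) + 12460728 = -405863606/229 + 12460728 = 2447643106/229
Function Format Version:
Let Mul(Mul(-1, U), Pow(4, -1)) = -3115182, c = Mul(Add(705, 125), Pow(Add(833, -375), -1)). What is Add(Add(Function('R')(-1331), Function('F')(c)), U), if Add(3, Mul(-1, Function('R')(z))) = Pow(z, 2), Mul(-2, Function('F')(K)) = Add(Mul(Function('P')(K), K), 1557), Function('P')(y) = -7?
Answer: Rational(2447643106, 229) ≈ 1.0688e+7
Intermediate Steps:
c = Rational(415, 229) (c = Mul(830, Pow(458, -1)) = Mul(830, Rational(1, 458)) = Rational(415, 229) ≈ 1.8122)
Function('F')(K) = Add(Rational(-1557, 2), Mul(Rational(7, 2), K)) (Function('F')(K) = Mul(Rational(-1, 2), Add(Mul(-7, K), 1557)) = Mul(Rational(-1, 2), Add(1557, Mul(-7, K))) = Add(Rational(-1557, 2), Mul(Rational(7, 2), K)))
U = 12460728 (U = Mul(-4, -3115182) = 12460728)
Function('R')(z) = Add(3, Mul(-1, Pow(z, 2)))
Add(Add(Function('R')(-1331), Function('F')(c)), U) = Add(Add(Add(3, Mul(-1, Pow(-1331, 2))), Add(Rational(-1557, 2), Mul(Rational(7, 2), Rational(415, 229)))), 12460728) = Add(Add(Add(3, Mul(-1, 1771561)), Add(Rational(-1557, 2), Rational(2905, 458))), 12460728) = Add(Add(Add(3, -1771561), Rational(-176824, 229)), 12460728) = Add(Add(-1771558, Rational(-176824, 229)), 12460728) = Add(Rational(-405863606, 229), 12460728) = Rational(2447643106, 229)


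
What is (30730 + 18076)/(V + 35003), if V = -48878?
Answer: -48806/13875 ≈ -3.5175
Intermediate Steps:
(30730 + 18076)/(V + 35003) = (30730 + 18076)/(-48878 + 35003) = 48806/(-13875) = 48806*(-1/13875) = -48806/13875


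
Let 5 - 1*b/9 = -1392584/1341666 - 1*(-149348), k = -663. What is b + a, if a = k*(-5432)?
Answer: 168255227965/74537 ≈ 2.2573e+6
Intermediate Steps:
a = 3601416 (a = -663*(-5432) = 3601416)
b = -100183516427/74537 (b = 45 - 9*(-1392584/1341666 - 1*(-149348)) = 45 - 9*(-1392584*1/1341666 + 149348) = 45 - 9*(-696292/670833 + 149348) = 45 - 9*100186870592/670833 = 45 - 100186870592/74537 = -100183516427/74537 ≈ -1.3441e+6)
b + a = -100183516427/74537 + 3601416 = 168255227965/74537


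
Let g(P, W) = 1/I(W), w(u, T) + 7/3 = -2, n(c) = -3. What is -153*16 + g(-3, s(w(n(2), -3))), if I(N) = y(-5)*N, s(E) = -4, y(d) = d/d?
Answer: -9793/4 ≈ -2448.3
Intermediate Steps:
y(d) = 1
w(u, T) = -13/3 (w(u, T) = -7/3 - 2 = -13/3)
I(N) = N (I(N) = 1*N = N)
g(P, W) = 1/W
-153*16 + g(-3, s(w(n(2), -3))) = -153*16 + 1/(-4) = -2448 - ¼ = -9793/4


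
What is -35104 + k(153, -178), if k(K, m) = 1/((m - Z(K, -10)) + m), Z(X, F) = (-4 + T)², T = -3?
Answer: -14217121/405 ≈ -35104.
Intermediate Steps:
Z(X, F) = 49 (Z(X, F) = (-4 - 3)² = (-7)² = 49)
k(K, m) = 1/(-49 + 2*m) (k(K, m) = 1/((m - 1*49) + m) = 1/((m - 49) + m) = 1/((-49 + m) + m) = 1/(-49 + 2*m))
-35104 + k(153, -178) = -35104 + 1/(-49 + 2*(-178)) = -35104 + 1/(-49 - 356) = -35104 + 1/(-405) = -35104 - 1/405 = -14217121/405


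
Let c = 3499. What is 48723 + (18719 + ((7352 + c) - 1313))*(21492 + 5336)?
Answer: 758127519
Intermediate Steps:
48723 + (18719 + ((7352 + c) - 1313))*(21492 + 5336) = 48723 + (18719 + ((7352 + 3499) - 1313))*(21492 + 5336) = 48723 + (18719 + (10851 - 1313))*26828 = 48723 + (18719 + 9538)*26828 = 48723 + 28257*26828 = 48723 + 758078796 = 758127519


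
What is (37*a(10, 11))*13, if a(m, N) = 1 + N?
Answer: 5772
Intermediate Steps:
(37*a(10, 11))*13 = (37*(1 + 11))*13 = (37*12)*13 = 444*13 = 5772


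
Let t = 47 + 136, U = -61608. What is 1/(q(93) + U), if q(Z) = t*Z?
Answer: -1/44589 ≈ -2.2427e-5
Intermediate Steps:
t = 183
q(Z) = 183*Z
1/(q(93) + U) = 1/(183*93 - 61608) = 1/(17019 - 61608) = 1/(-44589) = -1/44589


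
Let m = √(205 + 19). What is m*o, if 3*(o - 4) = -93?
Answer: -108*√14 ≈ -404.10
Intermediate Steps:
o = -27 (o = 4 + (⅓)*(-93) = 4 - 31 = -27)
m = 4*√14 (m = √224 = 4*√14 ≈ 14.967)
m*o = (4*√14)*(-27) = -108*√14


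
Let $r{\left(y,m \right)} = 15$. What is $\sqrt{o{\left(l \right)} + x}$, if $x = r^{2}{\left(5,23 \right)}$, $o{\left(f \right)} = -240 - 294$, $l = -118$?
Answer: $i \sqrt{309} \approx 17.578 i$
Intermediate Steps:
$o{\left(f \right)} = -534$
$x = 225$ ($x = 15^{2} = 225$)
$\sqrt{o{\left(l \right)} + x} = \sqrt{-534 + 225} = \sqrt{-309} = i \sqrt{309}$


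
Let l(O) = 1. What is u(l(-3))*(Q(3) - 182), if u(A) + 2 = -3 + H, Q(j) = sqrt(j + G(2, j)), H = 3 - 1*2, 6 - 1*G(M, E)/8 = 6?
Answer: 728 - 4*sqrt(3) ≈ 721.07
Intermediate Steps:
G(M, E) = 0 (G(M, E) = 48 - 8*6 = 48 - 48 = 0)
H = 1 (H = 3 - 2 = 1)
Q(j) = sqrt(j) (Q(j) = sqrt(j + 0) = sqrt(j))
u(A) = -4 (u(A) = -2 + (-3 + 1) = -2 - 2 = -4)
u(l(-3))*(Q(3) - 182) = -4*(sqrt(3) - 182) = -4*(-182 + sqrt(3)) = 728 - 4*sqrt(3)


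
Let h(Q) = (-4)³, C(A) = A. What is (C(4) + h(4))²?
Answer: 3600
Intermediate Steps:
h(Q) = -64
(C(4) + h(4))² = (4 - 64)² = (-60)² = 3600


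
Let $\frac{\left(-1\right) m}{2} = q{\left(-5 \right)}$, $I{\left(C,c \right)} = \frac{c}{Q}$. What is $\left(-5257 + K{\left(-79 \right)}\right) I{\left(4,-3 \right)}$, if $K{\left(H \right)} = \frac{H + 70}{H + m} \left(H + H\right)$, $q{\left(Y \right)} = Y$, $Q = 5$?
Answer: $\frac{72831}{23} \approx 3166.6$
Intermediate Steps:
$I{\left(C,c \right)} = \frac{c}{5}$
$m = 10$ ($m = \left(-2\right) \left(-5\right) = 10$)
$K{\left(H \right)} = \frac{2 H \left(70 + H\right)}{10 + H}$ ($K{\left(H \right)} = \frac{H + 70}{H + 10} \left(H + H\right) = \frac{70 + H}{10 + H} 2 H = \frac{2 H \left(70 + H\right)}{10 + H}$)
$\left(-5257 + K{\left(-79 \right)}\right) I{\left(4,-3 \right)} = \left(-5257 + 2 \left(-79\right) \frac{1}{10 - 79} \left(70 - 79\right)\right) \frac{1}{5} \left(-3\right) = \left(-5257 + 2 \left(-79\right) \frac{1}{-69} \left(-9\right)\right) \left(- \frac{3}{5}\right) = \left(-5257 + 2 \left(-79\right) \left(- \frac{1}{69}\right) \left(-9\right)\right) \left(- \frac{3}{5}\right) = \left(-5257 - \frac{474}{23}\right) \left(- \frac{3}{5}\right) = \left(- \frac{121385}{23}\right) \left(- \frac{3}{5}\right) = \frac{72831}{23}$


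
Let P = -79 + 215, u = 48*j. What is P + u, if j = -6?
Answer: -152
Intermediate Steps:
u = -288 (u = 48*(-6) = -288)
P = 136
P + u = 136 - 288 = -152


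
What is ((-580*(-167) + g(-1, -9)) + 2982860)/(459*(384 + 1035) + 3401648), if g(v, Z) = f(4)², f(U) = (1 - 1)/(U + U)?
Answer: 3079720/4052969 ≈ 0.75987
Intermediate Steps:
f(U) = 0 (f(U) = 0/((2*U)) = 0*(1/(2*U)) = 0)
g(v, Z) = 0 (g(v, Z) = 0² = 0)
((-580*(-167) + g(-1, -9)) + 2982860)/(459*(384 + 1035) + 3401648) = ((-580*(-167) + 0) + 2982860)/(459*(384 + 1035) + 3401648) = ((96860 + 0) + 2982860)/(459*1419 + 3401648) = (96860 + 2982860)/(651321 + 3401648) = 3079720/4052969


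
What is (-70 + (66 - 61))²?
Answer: 4225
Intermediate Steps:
(-70 + (66 - 61))² = (-70 + 5)² = (-65)² = 4225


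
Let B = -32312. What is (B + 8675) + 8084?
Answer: -15553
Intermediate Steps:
(B + 8675) + 8084 = (-32312 + 8675) + 8084 = -23637 + 8084 = -15553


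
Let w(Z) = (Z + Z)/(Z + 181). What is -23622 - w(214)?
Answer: -9331118/395 ≈ -23623.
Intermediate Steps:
w(Z) = 2*Z/(181 + Z) (w(Z) = (2*Z)/(181 + Z) = 2*Z/(181 + Z))
-23622 - w(214) = -23622 - 2*214/(181 + 214) = -23622 - 2*214/395 = -23622 - 1*428/395 = -23622 - 428/395 = -9331118/395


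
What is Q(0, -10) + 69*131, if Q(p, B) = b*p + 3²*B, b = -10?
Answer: 8949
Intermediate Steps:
Q(p, B) = -10*p + 9*B (Q(p, B) = -10*p + 3²*B = -10*p + 9*B)
Q(0, -10) + 69*131 = (-10*0 + 9*(-10)) + 69*131 = (0 - 90) + 9039 = -90 + 9039 = 8949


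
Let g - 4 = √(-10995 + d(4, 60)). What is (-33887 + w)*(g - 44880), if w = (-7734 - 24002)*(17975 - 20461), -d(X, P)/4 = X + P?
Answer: -3539002540684 + 78861809*I*√11251 ≈ -3.539e+12 + 8.3649e+9*I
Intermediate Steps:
d(X, P) = -4*P - 4*X (d(X, P) = -4*(X + P) = -4*(P + X) = -4*P - 4*X)
w = 78895696 (w = -31736*(-2486) = 78895696)
g = 4 + I*√11251 (g = 4 + √(-10995 + (-4*60 - 4*4)) = 4 + √(-10995 + (-240 - 16)) = 4 + √(-10995 - 256) = 4 + √(-11251) = 4 + I*√11251 ≈ 4.0 + 106.07*I)
(-33887 + w)*(g - 44880) = (-33887 + 78895696)*((4 + I*√11251) - 44880) = 78861809*(-44876 + I*√11251) = -3539002540684 + 78861809*I*√11251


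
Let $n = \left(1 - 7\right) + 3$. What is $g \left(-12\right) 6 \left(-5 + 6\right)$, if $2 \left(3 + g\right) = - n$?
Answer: $108$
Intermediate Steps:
$n = -3$ ($n = -6 + 3 = -3$)
$g = - \frac{3}{2}$ ($g = -3 + \frac{\left(-1\right) \left(-3\right)}{2} = -3 + \frac{1}{2} \cdot 3 = -3 + \frac{3}{2} = - \frac{3}{2} \approx -1.5$)
$g \left(-12\right) 6 \left(-5 + 6\right) = \left(- \frac{3}{2}\right) \left(-12\right) 6 \left(-5 + 6\right) = 18 \cdot 6 \cdot 1 = 18 \cdot 6 = 108$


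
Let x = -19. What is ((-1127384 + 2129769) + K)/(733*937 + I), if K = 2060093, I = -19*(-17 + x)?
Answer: 3062478/687505 ≈ 4.4545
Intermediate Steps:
I = 684 (I = -19*(-17 - 19) = -19*(-36) = 684)
((-1127384 + 2129769) + K)/(733*937 + I) = ((-1127384 + 2129769) + 2060093)/(733*937 + 684) = (1002385 + 2060093)/(686821 + 684) = 3062478/687505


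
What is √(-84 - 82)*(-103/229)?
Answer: -103*I*√166/229 ≈ -5.795*I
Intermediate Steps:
√(-84 - 82)*(-103/229) = √(-166)*(-103*1/229) = (I*√166)*(-103/229) = -103*I*√166/229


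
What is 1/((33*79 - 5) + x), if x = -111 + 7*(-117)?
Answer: 1/1672 ≈ 0.00059809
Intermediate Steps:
x = -930 (x = -111 - 819 = -930)
1/((33*79 - 5) + x) = 1/((33*79 - 5) - 930) = 1/((2607 - 5) - 930) = 1/(2602 - 930) = 1/1672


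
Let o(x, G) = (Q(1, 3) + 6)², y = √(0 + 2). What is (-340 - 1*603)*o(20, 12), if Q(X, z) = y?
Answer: -35834 - 11316*√2 ≈ -51837.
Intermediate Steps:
y = √2 ≈ 1.4142
Q(X, z) = √2
o(x, G) = (6 + √2)² (o(x, G) = (√2 + 6)² = (6 + √2)²)
(-340 - 1*603)*o(20, 12) = (-340 - 1*603)*(6 + √2)² = (-340 - 603)*(6 + √2)² = -943*(6 + √2)²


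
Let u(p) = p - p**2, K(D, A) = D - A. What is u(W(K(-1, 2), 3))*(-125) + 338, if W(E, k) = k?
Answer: 1088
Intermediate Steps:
u(W(K(-1, 2), 3))*(-125) + 338 = (3*(1 - 1*3))*(-125) + 338 = (3*(1 - 3))*(-125) + 338 = (3*(-2))*(-125) + 338 = -6*(-125) + 338 = 750 + 338 = 1088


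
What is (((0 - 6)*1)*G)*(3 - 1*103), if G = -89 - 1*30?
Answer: -71400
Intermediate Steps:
G = -119 (G = -89 - 30 = -119)
(((0 - 6)*1)*G)*(3 - 1*103) = (((0 - 6)*1)*(-119))*(3 - 1*103) = (-6*1*(-119))*(3 - 103) = -6*(-119)*(-100) = 714*(-100) = -71400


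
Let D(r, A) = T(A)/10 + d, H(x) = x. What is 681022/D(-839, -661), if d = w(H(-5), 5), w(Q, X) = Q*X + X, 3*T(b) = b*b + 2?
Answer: 6810220/145441 ≈ 46.825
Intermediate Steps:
T(b) = 2/3 + b**2/3 (T(b) = (b*b + 2)/3 = (b**2 + 2)/3 = (2 + b**2)/3 = 2/3 + b**2/3)
w(Q, X) = X + Q*X
d = -20 (d = 5*(1 - 5) = 5*(-4) = -20)
D(r, A) = -299/15 + A**2/30 (D(r, A) = (2/3 + A**2/3)/10 - 20 = (1/15 + A**2/30) - 20 = -299/15 + A**2/30)
681022/D(-839, -661) = 681022/(-299/15 + (1/30)*(-661)**2) = 681022/(-299/15 + (1/30)*436921) = 681022/(-299/15 + 436921/30) = 681022/(145441/10) = 681022*(10/145441) = 6810220/145441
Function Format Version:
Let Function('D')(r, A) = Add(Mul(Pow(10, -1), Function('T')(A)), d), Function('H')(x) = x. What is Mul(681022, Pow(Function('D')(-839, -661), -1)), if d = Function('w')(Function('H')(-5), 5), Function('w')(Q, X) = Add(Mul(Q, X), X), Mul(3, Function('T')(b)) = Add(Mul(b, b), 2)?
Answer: Rational(6810220, 145441) ≈ 46.825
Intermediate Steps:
Function('T')(b) = Add(Rational(2, 3), Mul(Rational(1, 3), Pow(b, 2))) (Function('T')(b) = Mul(Rational(1, 3), Add(Mul(b, b), 2)) = Mul(Rational(1, 3), Add(Pow(b, 2), 2)) = Mul(Rational(1, 3), Add(2, Pow(b, 2))) = Add(Rational(2, 3), Mul(Rational(1, 3), Pow(b, 2))))
Function('w')(Q, X) = Add(X, Mul(Q, X))
d = -20 (d = Mul(5, Add(1, -5)) = Mul(5, -4) = -20)
Function('D')(r, A) = Add(Rational(-299, 15), Mul(Rational(1, 30), Pow(A, 2))) (Function('D')(r, A) = Add(Mul(Pow(10, -1), Add(Rational(2, 3), Mul(Rational(1, 3), Pow(A, 2)))), -20) = Add(Mul(Rational(1, 10), Add(Rational(2, 3), Mul(Rational(1, 3), Pow(A, 2)))), -20) = Add(Add(Rational(1, 15), Mul(Rational(1, 30), Pow(A, 2))), -20) = Add(Rational(-299, 15), Mul(Rational(1, 30), Pow(A, 2))))
Mul(681022, Pow(Function('D')(-839, -661), -1)) = Mul(681022, Pow(Add(Rational(-299, 15), Mul(Rational(1, 30), Pow(-661, 2))), -1)) = Mul(681022, Pow(Add(Rational(-299, 15), Mul(Rational(1, 30), 436921)), -1)) = Mul(681022, Pow(Add(Rational(-299, 15), Rational(436921, 30)), -1)) = Mul(681022, Pow(Rational(145441, 10), -1)) = Mul(681022, Rational(10, 145441)) = Rational(6810220, 145441)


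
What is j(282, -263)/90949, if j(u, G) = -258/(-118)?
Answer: 129/5365991 ≈ 2.4040e-5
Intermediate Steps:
j(u, G) = 129/59 (j(u, G) = -258*(-1/118) = 129/59)
j(282, -263)/90949 = (129/59)/90949 = (129/59)*(1/90949) = 129/5365991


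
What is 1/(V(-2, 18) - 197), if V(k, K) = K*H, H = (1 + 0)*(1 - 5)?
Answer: -1/269 ≈ -0.0037175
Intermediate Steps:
H = -4 (H = 1*(-4) = -4)
V(k, K) = -4*K (V(k, K) = K*(-4) = -4*K)
1/(V(-2, 18) - 197) = 1/(-4*18 - 197) = 1/(-72 - 197) = 1/(-269) = -1/269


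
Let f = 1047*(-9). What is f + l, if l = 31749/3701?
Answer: -34842774/3701 ≈ -9414.4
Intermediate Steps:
f = -9423
l = 31749/3701 (l = 31749*(1/3701) = 31749/3701 ≈ 8.5785)
f + l = -9423 + 31749/3701 = -34842774/3701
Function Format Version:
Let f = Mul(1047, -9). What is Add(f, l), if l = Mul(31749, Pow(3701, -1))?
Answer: Rational(-34842774, 3701) ≈ -9414.4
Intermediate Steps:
f = -9423
l = Rational(31749, 3701) (l = Mul(31749, Rational(1, 3701)) = Rational(31749, 3701) ≈ 8.5785)
Add(f, l) = Add(-9423, Rational(31749, 3701)) = Rational(-34842774, 3701)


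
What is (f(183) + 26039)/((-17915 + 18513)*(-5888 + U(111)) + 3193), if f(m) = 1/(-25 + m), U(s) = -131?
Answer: -4114163/568194702 ≈ -0.0072408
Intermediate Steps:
(f(183) + 26039)/((-17915 + 18513)*(-5888 + U(111)) + 3193) = (1/(-25 + 183) + 26039)/((-17915 + 18513)*(-5888 - 131) + 3193) = (1/158 + 26039)/(598*(-6019) + 3193) = (1/158 + 26039)/(-3599362 + 3193) = (4114163/158)/(-3596169) = (4114163/158)*(-1/3596169) = -4114163/568194702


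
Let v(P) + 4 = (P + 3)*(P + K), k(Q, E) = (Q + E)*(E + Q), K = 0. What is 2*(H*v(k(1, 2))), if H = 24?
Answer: 4992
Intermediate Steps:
k(Q, E) = (E + Q)² (k(Q, E) = (E + Q)*(E + Q) = (E + Q)²)
v(P) = -4 + P*(3 + P) (v(P) = -4 + (P + 3)*(P + 0) = -4 + (3 + P)*P = -4 + P*(3 + P))
2*(H*v(k(1, 2))) = 2*(24*(-4 + ((2 + 1)²)² + 3*(2 + 1)²)) = 2*(24*(-4 + (3²)² + 3*3²)) = 2*(24*(-4 + 9² + 3*9)) = 2*(24*(-4 + 81 + 27)) = 2*(24*104) = 2*2496 = 4992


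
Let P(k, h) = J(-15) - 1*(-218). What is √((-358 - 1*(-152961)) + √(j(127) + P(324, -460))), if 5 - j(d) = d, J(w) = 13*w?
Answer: √(152603 + 3*I*√11) ≈ 390.64 + 0.013*I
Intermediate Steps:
j(d) = 5 - d
P(k, h) = 23 (P(k, h) = 13*(-15) - 1*(-218) = -195 + 218 = 23)
√((-358 - 1*(-152961)) + √(j(127) + P(324, -460))) = √((-358 - 1*(-152961)) + √((5 - 1*127) + 23)) = √((-358 + 152961) + √((5 - 127) + 23)) = √(152603 + √(-122 + 23)) = √(152603 + √(-99)) = √(152603 + 3*I*√11)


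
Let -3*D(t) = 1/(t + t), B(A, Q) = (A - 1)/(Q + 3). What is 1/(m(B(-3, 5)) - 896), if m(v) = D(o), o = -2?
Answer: -12/10751 ≈ -0.0011162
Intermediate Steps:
B(A, Q) = (-1 + A)/(3 + Q)
D(t) = -1/(6*t) (D(t) = -1/(3*(t + t)) = -1/(2*t)/3 = -1/(6*t))
m(v) = 1/12 (m(v) = -⅙/(-2) = -⅙*(-½) = 1/12)
1/(m(B(-3, 5)) - 896) = 1/(1/12 - 896) = 1/(-10751/12) = -12/10751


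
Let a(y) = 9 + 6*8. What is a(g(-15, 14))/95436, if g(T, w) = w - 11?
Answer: 19/31812 ≈ 0.00059726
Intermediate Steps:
g(T, w) = -11 + w
a(y) = 57 (a(y) = 9 + 48 = 57)
a(g(-15, 14))/95436 = 57/95436 = 57*(1/95436) = 19/31812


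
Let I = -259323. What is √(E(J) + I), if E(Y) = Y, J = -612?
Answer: I*√259935 ≈ 509.84*I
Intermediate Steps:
√(E(J) + I) = √(-612 - 259323) = √(-259935) = I*√259935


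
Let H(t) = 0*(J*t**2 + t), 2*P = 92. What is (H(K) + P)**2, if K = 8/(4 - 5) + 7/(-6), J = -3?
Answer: 2116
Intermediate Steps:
P = 46 (P = (1/2)*92 = 46)
K = -55/6 (K = 8/(-1) + 7*(-1/6) = 8*(-1) - 7/6 = -8 - 7/6 = -55/6 ≈ -9.1667)
H(t) = 0 (H(t) = 0*(-3*t**2 + t) = 0*(t - 3*t**2) = 0)
(H(K) + P)**2 = (0 + 46)**2 = 46**2 = 2116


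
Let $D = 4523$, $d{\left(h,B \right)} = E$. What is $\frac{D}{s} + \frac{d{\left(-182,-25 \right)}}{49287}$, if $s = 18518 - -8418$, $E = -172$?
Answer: $\frac{4454941}{27093768} \approx 0.16443$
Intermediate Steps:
$d{\left(h,B \right)} = -172$
$s = 26936$ ($s = 18518 + 8418 = 26936$)
$\frac{D}{s} + \frac{d{\left(-182,-25 \right)}}{49287} = \frac{4523}{26936} - \frac{172}{49287} = \frac{4454941}{27093768}$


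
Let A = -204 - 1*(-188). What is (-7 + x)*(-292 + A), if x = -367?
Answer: 115192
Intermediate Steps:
A = -16 (A = -204 + 188 = -16)
(-7 + x)*(-292 + A) = (-7 - 367)*(-292 - 16) = -374*(-308) = 115192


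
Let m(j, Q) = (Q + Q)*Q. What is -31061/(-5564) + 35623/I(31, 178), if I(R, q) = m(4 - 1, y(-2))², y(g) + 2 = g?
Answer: 57503209/1424384 ≈ 40.371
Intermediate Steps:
y(g) = -2 + g
m(j, Q) = 2*Q² (m(j, Q) = (2*Q)*Q = 2*Q²)
I(R, q) = 1024 (I(R, q) = (2*(-2 - 2)²)² = (2*(-4)²)² = (2*16)² = 32² = 1024)
-31061/(-5564) + 35623/I(31, 178) = -31061/(-5564) + 35623/1024 = -31061*(-1/5564) + 35623*(1/1024) = 31061/5564 + 35623/1024 = 57503209/1424384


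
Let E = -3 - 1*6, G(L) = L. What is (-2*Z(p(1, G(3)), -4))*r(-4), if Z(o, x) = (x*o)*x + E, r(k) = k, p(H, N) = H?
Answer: 56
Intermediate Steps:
E = -9 (E = -3 - 6 = -9)
Z(o, x) = -9 + o*x² (Z(o, x) = (x*o)*x - 9 = (o*x)*x - 9 = o*x² - 9 = -9 + o*x²)
(-2*Z(p(1, G(3)), -4))*r(-4) = -2*(-9 + 1*(-4)²)*(-4) = -2*(-9 + 1*16)*(-4) = -2*(-9 + 16)*(-4) = -2*7*(-4) = -14*(-4) = 56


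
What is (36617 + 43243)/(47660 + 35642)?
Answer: 39930/41651 ≈ 0.95868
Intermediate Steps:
(36617 + 43243)/(47660 + 35642) = 79860/83302 = 79860*(1/83302) = 39930/41651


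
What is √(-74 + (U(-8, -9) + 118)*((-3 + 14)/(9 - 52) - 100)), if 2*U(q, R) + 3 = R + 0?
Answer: I*√20898602/43 ≈ 106.31*I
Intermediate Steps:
U(q, R) = -3/2 + R/2 (U(q, R) = -3/2 + (R + 0)/2 = -3/2 + R/2)
√(-74 + (U(-8, -9) + 118)*((-3 + 14)/(9 - 52) - 100)) = √(-74 + ((-3/2 + (½)*(-9)) + 118)*((-3 + 14)/(9 - 52) - 100)) = √(-74 + ((-3/2 - 9/2) + 118)*(11/(-43) - 100)) = √(-74 + (-6 + 118)*(11*(-1/43) - 100)) = √(-74 + 112*(-11/43 - 100)) = √(-74 + 112*(-4311/43)) = √(-74 - 482832/43) = √(-486014/43) = I*√20898602/43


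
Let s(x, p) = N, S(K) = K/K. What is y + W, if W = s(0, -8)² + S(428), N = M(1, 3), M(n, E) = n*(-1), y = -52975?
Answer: -52973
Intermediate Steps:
S(K) = 1
M(n, E) = -n
N = -1 (N = -1*1 = -1)
s(x, p) = -1
W = 2 (W = (-1)² + 1 = 1 + 1 = 2)
y + W = -52975 + 2 = -52973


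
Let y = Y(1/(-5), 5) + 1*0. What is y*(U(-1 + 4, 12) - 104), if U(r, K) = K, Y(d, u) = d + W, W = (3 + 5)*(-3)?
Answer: 11132/5 ≈ 2226.4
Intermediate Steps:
W = -24 (W = 8*(-3) = -24)
Y(d, u) = -24 + d (Y(d, u) = d - 24 = -24 + d)
y = -121/5 (y = (-24 + 1/(-5)) + 1*0 = (-24 - ⅕) + 0 = -121/5 + 0 = -121/5 ≈ -24.200)
y*(U(-1 + 4, 12) - 104) = -121*(12 - 104)/5 = -121/5*(-92) = 11132/5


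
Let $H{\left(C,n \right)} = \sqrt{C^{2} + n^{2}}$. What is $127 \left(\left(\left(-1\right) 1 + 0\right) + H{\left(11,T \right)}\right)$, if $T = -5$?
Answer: $-127 + 127 \sqrt{146} \approx 1407.5$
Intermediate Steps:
$127 \left(\left(\left(-1\right) 1 + 0\right) + H{\left(11,T \right)}\right) = 127 \left(\left(\left(-1\right) 1 + 0\right) + \sqrt{11^{2} + \left(-5\right)^{2}}\right) = 127 \left(\left(-1 + 0\right) + \sqrt{121 + 25}\right) = 127 \left(-1 + \sqrt{146}\right) = -127 + 127 \sqrt{146}$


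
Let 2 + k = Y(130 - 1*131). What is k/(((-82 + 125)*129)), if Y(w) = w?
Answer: -1/1849 ≈ -0.00054083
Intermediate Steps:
k = -3 (k = -2 + (130 - 1*131) = -2 + (130 - 131) = -2 - 1 = -3)
k/(((-82 + 125)*129)) = -3*1/(129*(-82 + 125)) = -3/(43*129) = -3/5547 = -3*1/5547 = -1/1849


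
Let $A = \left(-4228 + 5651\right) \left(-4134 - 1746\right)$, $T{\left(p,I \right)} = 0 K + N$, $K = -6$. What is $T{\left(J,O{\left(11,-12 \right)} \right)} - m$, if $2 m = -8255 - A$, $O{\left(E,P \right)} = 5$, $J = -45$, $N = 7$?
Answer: $- \frac{8358971}{2} \approx -4.1795 \cdot 10^{6}$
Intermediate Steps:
$T{\left(p,I \right)} = 7$ ($T{\left(p,I \right)} = 0 \left(-6\right) + 7 = 0 + 7 = 7$)
$A = -8367240$ ($A = 1423 \left(-5880\right) = -8367240$)
$m = \frac{8358985}{2}$ ($m = \frac{-8255 - -8367240}{2} = \frac{-8255 + 8367240}{2} = \frac{1}{2} \cdot 8358985 = \frac{8358985}{2} \approx 4.1795 \cdot 10^{6}$)
$T{\left(J,O{\left(11,-12 \right)} \right)} - m = 7 - \frac{8358985}{2} = - \frac{8358971}{2}$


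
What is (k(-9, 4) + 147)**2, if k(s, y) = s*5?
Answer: 10404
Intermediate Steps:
k(s, y) = 5*s
(k(-9, 4) + 147)**2 = (5*(-9) + 147)**2 = (-45 + 147)**2 = 102**2 = 10404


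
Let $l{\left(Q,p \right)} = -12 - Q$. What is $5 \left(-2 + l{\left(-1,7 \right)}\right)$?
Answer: $-65$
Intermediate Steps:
$5 \left(-2 + l{\left(-1,7 \right)}\right) = 5 \left(-2 - 11\right) = 5 \left(-13\right) = -65$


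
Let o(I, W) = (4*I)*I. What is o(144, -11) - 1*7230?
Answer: 75714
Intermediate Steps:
o(I, W) = 4*I²
o(144, -11) - 1*7230 = 4*144² - 1*7230 = 4*20736 - 7230 = 82944 - 7230 = 75714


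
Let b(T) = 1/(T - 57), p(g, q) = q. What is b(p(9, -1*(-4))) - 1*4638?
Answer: -245815/53 ≈ -4638.0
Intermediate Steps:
b(T) = 1/(-57 + T)
b(p(9, -1*(-4))) - 1*4638 = 1/(-57 - 1*(-4)) - 1*4638 = 1/(-57 + 4) - 4638 = 1/(-53) - 4638 = -1/53 - 4638 = -245815/53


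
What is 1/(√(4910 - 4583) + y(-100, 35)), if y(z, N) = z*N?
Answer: -3500/12249673 - √327/12249673 ≈ -0.00028720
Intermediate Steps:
y(z, N) = N*z
1/(√(4910 - 4583) + y(-100, 35)) = 1/(√(4910 - 4583) + 35*(-100)) = 1/(√327 - 3500) = 1/(-3500 + √327)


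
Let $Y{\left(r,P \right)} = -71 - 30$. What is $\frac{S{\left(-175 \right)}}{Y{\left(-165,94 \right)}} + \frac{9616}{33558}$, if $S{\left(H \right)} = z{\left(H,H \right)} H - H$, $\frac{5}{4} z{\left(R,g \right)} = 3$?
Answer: $\frac{4596463}{1694679} \approx 2.7123$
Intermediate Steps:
$z{\left(R,g \right)} = \frac{12}{5}$ ($z{\left(R,g \right)} = \frac{4}{5} \cdot 3 = \frac{12}{5}$)
$Y{\left(r,P \right)} = -101$ ($Y{\left(r,P \right)} = -71 - 30 = -101$)
$S{\left(H \right)} = \frac{7 H}{5}$ ($S{\left(H \right)} = \frac{12 H}{5} - H = \frac{7 H}{5}$)
$\frac{S{\left(-175 \right)}}{Y{\left(-165,94 \right)}} + \frac{9616}{33558} = \frac{\frac{7}{5} \left(-175\right)}{-101} + \frac{9616}{33558} = \left(-245\right) \left(- \frac{1}{101}\right) + 9616 \cdot \frac{1}{33558} = \frac{245}{101} + \frac{4808}{16779} = \frac{4596463}{1694679}$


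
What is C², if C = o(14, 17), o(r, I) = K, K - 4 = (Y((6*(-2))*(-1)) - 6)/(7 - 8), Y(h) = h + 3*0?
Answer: 4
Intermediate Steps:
Y(h) = h (Y(h) = h + 0 = h)
K = -2 (K = 4 + ((6*(-2))*(-1) - 6)/(7 - 8) = 4 + (-12*(-1) - 6)/(-1) = 4 + (12 - 6)*(-1) = 4 + 6*(-1) = 4 - 6 = -2)
o(r, I) = -2
C = -2
C² = (-2)² = 4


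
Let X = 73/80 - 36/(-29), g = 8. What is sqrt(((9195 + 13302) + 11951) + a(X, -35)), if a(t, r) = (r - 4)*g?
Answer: 2*sqrt(8534) ≈ 184.76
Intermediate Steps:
X = 4997/2320 (X = 73*(1/80) - 36*(-1/29) = 73/80 + 36/29 = 4997/2320 ≈ 2.1539)
a(t, r) = -32 + 8*r (a(t, r) = (r - 4)*8 = (-4 + r)*8 = -32 + 8*r)
sqrt(((9195 + 13302) + 11951) + a(X, -35)) = sqrt(((9195 + 13302) + 11951) + (-32 + 8*(-35))) = sqrt((22497 + 11951) + (-32 - 280)) = sqrt(34448 - 312) = sqrt(34136) = 2*sqrt(8534)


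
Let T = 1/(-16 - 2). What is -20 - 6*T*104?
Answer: 44/3 ≈ 14.667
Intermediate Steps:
T = -1/18 (T = 1/(-18) = -1/18 ≈ -0.055556)
-20 - 6*T*104 = -20 - 6*(-1/18)*104 = -20 + (⅓)*104 = -20 + 104/3 = 44/3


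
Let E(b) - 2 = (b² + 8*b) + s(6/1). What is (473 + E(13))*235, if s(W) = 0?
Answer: 175780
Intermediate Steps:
E(b) = 2 + b² + 8*b (E(b) = 2 + ((b² + 8*b) + 0) = 2 + (b² + 8*b) = 2 + b² + 8*b)
(473 + E(13))*235 = (473 + (2 + 13² + 8*13))*235 = (473 + (2 + 169 + 104))*235 = (473 + 275)*235 = 748*235 = 175780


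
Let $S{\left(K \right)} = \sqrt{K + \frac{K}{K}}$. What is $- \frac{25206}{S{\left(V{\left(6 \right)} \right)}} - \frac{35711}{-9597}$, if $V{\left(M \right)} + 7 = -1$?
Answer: $\frac{35711}{9597} + \frac{25206 i \sqrt{7}}{7} \approx 3.7211 + 9527.0 i$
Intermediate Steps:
$V{\left(M \right)} = -8$ ($V{\left(M \right)} = -7 - 1 = -8$)
$S{\left(K \right)} = \sqrt{1 + K}$ ($S{\left(K \right)} = \sqrt{K + 1} = \sqrt{1 + K}$)
$- \frac{25206}{S{\left(V{\left(6 \right)} \right)}} - \frac{35711}{-9597} = - \frac{25206}{\sqrt{1 - 8}} - \frac{35711}{-9597} = - \frac{25206}{\sqrt{-7}} - - \frac{35711}{9597} = - \frac{25206}{i \sqrt{7}} + \frac{35711}{9597} = - 25206 \left(- \frac{i \sqrt{7}}{7}\right) + \frac{35711}{9597} = \frac{25206 i \sqrt{7}}{7} + \frac{35711}{9597} = \frac{35711}{9597} + \frac{25206 i \sqrt{7}}{7}$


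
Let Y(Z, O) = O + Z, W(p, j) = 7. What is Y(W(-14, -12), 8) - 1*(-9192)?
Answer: 9207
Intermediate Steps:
Y(W(-14, -12), 8) - 1*(-9192) = (8 + 7) - 1*(-9192) = 15 + 9192 = 9207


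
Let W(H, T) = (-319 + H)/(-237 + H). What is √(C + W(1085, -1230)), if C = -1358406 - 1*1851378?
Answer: I*√144260491498/212 ≈ 1791.6*I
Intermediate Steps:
C = -3209784 (C = -1358406 - 1851378 = -3209784)
W(H, T) = (-319 + H)/(-237 + H)
√(C + W(1085, -1230)) = √(-3209784 + (-319 + 1085)/(-237 + 1085)) = √(-3209784 + 766/848) = √(-3209784 + (1/848)*766) = √(-3209784 + 383/424) = √(-1360948033/424) = I*√144260491498/212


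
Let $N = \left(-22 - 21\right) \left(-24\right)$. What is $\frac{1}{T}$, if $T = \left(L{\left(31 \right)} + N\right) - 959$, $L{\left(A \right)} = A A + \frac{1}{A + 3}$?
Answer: $\frac{34}{35157} \approx 0.00096709$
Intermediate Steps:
$L{\left(A \right)} = A^{2} + \frac{1}{3 + A}$
$N = 1032$ ($N = \left(-43\right) \left(-24\right) = 1032$)
$T = \frac{35157}{34}$ ($T = \left(\frac{1 + 31^{3} + 3 \cdot 31^{2}}{3 + 31} + 1032\right) - 959 = \left(\frac{1 + 29791 + 3 \cdot 961}{34} + 1032\right) - 959 = \left(\frac{1 + 29791 + 2883}{34} + 1032\right) - 959 = \left(\frac{1}{34} \cdot 32675 + 1032\right) - 959 = \left(\frac{32675}{34} + 1032\right) - 959 = \frac{67763}{34} - 959 = \frac{35157}{34} \approx 1034.0$)
$\frac{1}{T} = \frac{1}{\frac{35157}{34}} = \frac{34}{35157}$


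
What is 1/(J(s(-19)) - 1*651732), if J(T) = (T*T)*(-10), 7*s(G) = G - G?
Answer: -1/651732 ≈ -1.5344e-6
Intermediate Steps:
s(G) = 0 (s(G) = (G - G)/7 = (⅐)*0 = 0)
J(T) = -10*T² (J(T) = T²*(-10) = -10*T²)
1/(J(s(-19)) - 1*651732) = 1/(-10*0² - 1*651732) = 1/(-10*0 - 651732) = 1/(0 - 651732) = 1/(-651732) = -1/651732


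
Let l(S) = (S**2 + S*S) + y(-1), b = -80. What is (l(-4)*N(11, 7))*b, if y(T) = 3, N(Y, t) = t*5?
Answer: -98000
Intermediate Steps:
N(Y, t) = 5*t
l(S) = 3 + 2*S**2 (l(S) = (S**2 + S*S) + 3 = (S**2 + S**2) + 3 = 2*S**2 + 3 = 3 + 2*S**2)
(l(-4)*N(11, 7))*b = ((3 + 2*(-4)**2)*(5*7))*(-80) = ((3 + 2*16)*35)*(-80) = ((3 + 32)*35)*(-80) = (35*35)*(-80) = 1225*(-80) = -98000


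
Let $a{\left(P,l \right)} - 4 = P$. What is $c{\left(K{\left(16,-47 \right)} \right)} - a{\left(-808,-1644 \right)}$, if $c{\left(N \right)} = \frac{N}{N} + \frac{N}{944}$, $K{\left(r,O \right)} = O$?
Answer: $\frac{759873}{944} \approx 804.95$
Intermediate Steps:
$a{\left(P,l \right)} = 4 + P$
$c{\left(N \right)} = 1 + \frac{N}{944}$ ($c{\left(N \right)} = 1 + N \frac{1}{944} = 1 + \frac{N}{944}$)
$c{\left(K{\left(16,-47 \right)} \right)} - a{\left(-808,-1644 \right)} = \left(1 + \frac{1}{944} \left(-47\right)\right) - \left(4 - 808\right) = \left(1 - \frac{47}{944}\right) - -804 = \frac{897}{944} + 804 = \frac{759873}{944}$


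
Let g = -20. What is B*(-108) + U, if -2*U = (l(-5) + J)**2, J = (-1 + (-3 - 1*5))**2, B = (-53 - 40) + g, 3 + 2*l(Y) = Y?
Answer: 18479/2 ≈ 9239.5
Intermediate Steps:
l(Y) = -3/2 + Y/2
B = -113 (B = (-53 - 40) - 20 = -93 - 20 = -113)
J = 81 (J = (-1 + (-3 - 5))**2 = (-1 - 8)**2 = (-9)**2 = 81)
U = -5929/2 (U = -((-3/2 + (1/2)*(-5)) + 81)**2/2 = -((-3/2 - 5/2) + 81)**2/2 = -(-4 + 81)**2/2 = -1/2*77**2 = -1/2*5929 = -5929/2 ≈ -2964.5)
B*(-108) + U = -113*(-108) - 5929/2 = 12204 - 5929/2 = 18479/2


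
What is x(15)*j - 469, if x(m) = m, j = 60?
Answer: 431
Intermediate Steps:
x(15)*j - 469 = 15*60 - 469 = 900 - 469 = 431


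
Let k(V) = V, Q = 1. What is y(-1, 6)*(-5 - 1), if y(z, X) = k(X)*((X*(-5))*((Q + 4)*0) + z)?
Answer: 36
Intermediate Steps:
y(z, X) = X*z (y(z, X) = X*((X*(-5))*((1 + 4)*0) + z) = X*((-5*X)*(5*0) + z) = X*(-5*X*0 + z) = X*(0 + z) = X*z)
y(-1, 6)*(-5 - 1) = (6*(-1))*(-5 - 1) = -6*(-6) = 36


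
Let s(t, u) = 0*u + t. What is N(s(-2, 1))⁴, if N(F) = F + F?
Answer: 256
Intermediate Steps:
s(t, u) = t (s(t, u) = 0 + t = t)
N(F) = 2*F
N(s(-2, 1))⁴ = (2*(-2))⁴ = (-4)⁴ = 256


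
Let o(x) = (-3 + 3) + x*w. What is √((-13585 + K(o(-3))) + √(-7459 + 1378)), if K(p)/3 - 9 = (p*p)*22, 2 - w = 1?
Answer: √(-12964 + I*√6081) ≈ 0.3424 + 113.86*I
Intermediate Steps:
w = 1 (w = 2 - 1*1 = 2 - 1 = 1)
o(x) = x (o(x) = (-3 + 3) + x*1 = 0 + x = x)
K(p) = 27 + 66*p² (K(p) = 27 + 3*((p*p)*22) = 27 + 3*(p²*22) = 27 + 3*(22*p²) = 27 + 66*p²)
√((-13585 + K(o(-3))) + √(-7459 + 1378)) = √((-13585 + (27 + 66*(-3)²)) + √(-7459 + 1378)) = √((-13585 + (27 + 66*9)) + √(-6081)) = √((-13585 + (27 + 594)) + I*√6081) = √((-13585 + 621) + I*√6081) = √(-12964 + I*√6081)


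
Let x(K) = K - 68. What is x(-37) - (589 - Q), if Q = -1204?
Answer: -1898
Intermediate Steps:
x(K) = -68 + K
x(-37) - (589 - Q) = (-68 - 37) - (589 - 1*(-1204)) = -105 - (589 + 1204) = -105 - 1*1793 = -105 - 1793 = -1898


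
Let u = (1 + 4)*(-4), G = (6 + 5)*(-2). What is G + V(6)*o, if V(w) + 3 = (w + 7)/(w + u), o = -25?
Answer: 1067/14 ≈ 76.214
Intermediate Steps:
G = -22 (G = 11*(-2) = -22)
u = -20 (u = 5*(-4) = -20)
V(w) = -3 + (7 + w)/(-20 + w) (V(w) = -3 + (w + 7)/(w - 20) = -3 + (7 + w)/(-20 + w))
G + V(6)*o = -22 + ((67 - 2*6)/(-20 + 6))*(-25) = -22 + ((67 - 12)/(-14))*(-25) = -22 - 1/14*55*(-25) = -22 - 55/14*(-25) = -22 + 1375/14 = 1067/14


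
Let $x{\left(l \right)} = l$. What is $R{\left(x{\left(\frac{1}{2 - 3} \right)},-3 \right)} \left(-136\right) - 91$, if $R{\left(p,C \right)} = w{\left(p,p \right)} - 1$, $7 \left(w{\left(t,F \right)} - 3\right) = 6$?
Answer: $- \frac{3357}{7} \approx -479.57$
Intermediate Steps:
$w{\left(t,F \right)} = \frac{27}{7}$ ($w{\left(t,F \right)} = 3 + \frac{1}{7} \cdot 6 = 3 + \frac{6}{7} = \frac{27}{7}$)
$R{\left(p,C \right)} = \frac{20}{7}$ ($R{\left(p,C \right)} = \frac{27}{7} - 1 = \frac{20}{7}$)
$R{\left(x{\left(\frac{1}{2 - 3} \right)},-3 \right)} \left(-136\right) - 91 = \frac{20}{7} \left(-136\right) - 91 = - \frac{2720}{7} - 91 = - \frac{3357}{7}$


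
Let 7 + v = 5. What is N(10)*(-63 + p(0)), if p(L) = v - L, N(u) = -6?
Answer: 390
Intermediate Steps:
v = -2 (v = -7 + 5 = -2)
p(L) = -2 - L
N(10)*(-63 + p(0)) = -6*(-63 + (-2 - 1*0)) = -6*(-63 + (-2 + 0)) = -6*(-63 - 2) = -6*(-65) = 390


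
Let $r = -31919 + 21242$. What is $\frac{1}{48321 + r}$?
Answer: $\frac{1}{37644} \approx 2.6565 \cdot 10^{-5}$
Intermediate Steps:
$r = -10677$
$\frac{1}{48321 + r} = \frac{1}{48321 - 10677} = \frac{1}{37644}$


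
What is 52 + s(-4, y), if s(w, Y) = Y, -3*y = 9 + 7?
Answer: 140/3 ≈ 46.667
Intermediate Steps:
y = -16/3 (y = -(9 + 7)/3 = -1/3*16 = -16/3 ≈ -5.3333)
52 + s(-4, y) = 52 - 16/3 = 140/3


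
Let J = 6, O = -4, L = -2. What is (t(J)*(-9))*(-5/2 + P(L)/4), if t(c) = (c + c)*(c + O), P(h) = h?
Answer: 648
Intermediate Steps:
t(c) = 2*c*(-4 + c) (t(c) = (c + c)*(c - 4) = (2*c)*(-4 + c) = 2*c*(-4 + c))
(t(J)*(-9))*(-5/2 + P(L)/4) = ((2*6*(-4 + 6))*(-9))*(-5/2 - 2/4) = ((2*6*2)*(-9))*(-5*½ - 2*¼) = (24*(-9))*(-5/2 - ½) = -216*(-3) = 648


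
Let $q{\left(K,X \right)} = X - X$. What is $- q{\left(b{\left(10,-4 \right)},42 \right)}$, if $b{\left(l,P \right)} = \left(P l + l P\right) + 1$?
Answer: $0$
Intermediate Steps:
$b{\left(l,P \right)} = 1 + 2 P l$ ($b{\left(l,P \right)} = \left(P l + P l\right) + 1 = 2 P l + 1 = 1 + 2 P l$)
$q{\left(K,X \right)} = 0$
$- q{\left(b{\left(10,-4 \right)},42 \right)} = \left(-1\right) 0 = 0$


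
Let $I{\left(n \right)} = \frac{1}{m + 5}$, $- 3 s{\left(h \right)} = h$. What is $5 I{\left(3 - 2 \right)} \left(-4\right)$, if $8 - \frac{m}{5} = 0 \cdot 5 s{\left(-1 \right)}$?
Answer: $- \frac{4}{9} \approx -0.44444$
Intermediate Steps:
$s{\left(h \right)} = - \frac{h}{3}$
$m = 40$ ($m = 40 - 5 \cdot 0 \cdot 5 \left(\left(- \frac{1}{3}\right) \left(-1\right)\right) = 40 - 5 \cdot 0 \cdot \frac{1}{3} = 40 - 0 = 40 + 0 = 40$)
$I{\left(n \right)} = \frac{1}{45}$ ($I{\left(n \right)} = \frac{1}{40 + 5} = \frac{1}{45}$)
$5 I{\left(3 - 2 \right)} \left(-4\right) = 5 \cdot \frac{1}{45} \left(-4\right) = \frac{1}{9} \left(-4\right) = - \frac{4}{9}$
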